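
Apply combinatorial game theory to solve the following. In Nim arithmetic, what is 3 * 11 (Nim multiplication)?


Nim multiplication is bilinear over XOR: (u XOR v) * w = (u*w) XOR (v*w).
So we split each operand into its bit components and XOR the pairwise Nim products.
3 = 1 + 2 (as XOR of powers of 2).
11 = 1 + 2 + 8 (as XOR of powers of 2).
Using the standard Nim-product table on single bits:
  2*2 = 3,   2*4 = 8,   2*8 = 12,
  4*4 = 6,   4*8 = 11,  8*8 = 13,
and  1*x = x (identity), k*l = l*k (commutative).
Pairwise Nim products:
  1 * 1 = 1
  1 * 2 = 2
  1 * 8 = 8
  2 * 1 = 2
  2 * 2 = 3
  2 * 8 = 12
XOR them: 1 XOR 2 XOR 8 XOR 2 XOR 3 XOR 12 = 6.
Result: 3 * 11 = 6 (in Nim).

6


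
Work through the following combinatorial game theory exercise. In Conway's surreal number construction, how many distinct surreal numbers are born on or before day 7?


Day 0: {|} = 0 is born. Count = 1.
Day n: the number of surreal numbers born by day n is 2^(n+1) - 1.
By day 0: 2^1 - 1 = 1
By day 1: 2^2 - 1 = 3
By day 2: 2^3 - 1 = 7
By day 3: 2^4 - 1 = 15
By day 4: 2^5 - 1 = 31
By day 5: 2^6 - 1 = 63
By day 6: 2^7 - 1 = 127
By day 7: 2^8 - 1 = 255
By day 7: 255 surreal numbers.

255


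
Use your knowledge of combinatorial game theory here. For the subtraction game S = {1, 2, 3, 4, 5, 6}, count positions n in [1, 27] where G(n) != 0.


Subtraction set S = {1, 2, 3, 4, 5, 6}, so G(n) = n mod 7.
G(n) = 0 when n is a multiple of 7.
Multiples of 7 in [1, 27]: 3
N-positions (nonzero Grundy) = 27 - 3 = 24

24


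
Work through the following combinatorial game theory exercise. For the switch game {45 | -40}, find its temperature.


The game is {45 | -40}, a switch {a | b} with numbers a > b.
Cooling {a | b} by t gives {a - t | b + t}, which stops being hot when a - t = b + t, i.e. at t = (a - b)/2. So the temperature of a switch is (a - b)/2.
Temperature = (Left option - Right option) / 2
= (45 - (-40)) / 2
= 85 / 2
= 85/2

85/2


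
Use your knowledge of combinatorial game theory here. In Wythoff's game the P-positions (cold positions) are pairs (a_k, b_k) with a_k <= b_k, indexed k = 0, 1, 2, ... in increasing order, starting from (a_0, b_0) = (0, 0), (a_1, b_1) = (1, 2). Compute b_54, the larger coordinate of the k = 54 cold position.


By Wythoff's theorem, a_k = floor(k * phi) and b_k = floor(k * phi^2) = a_k + k, where phi = (1 + sqrt(5))/2 is the golden ratio.
phi = (1 + sqrt(5))/2 = 1.618034
phi^2 = phi + 1 = 2.618034
k = 54
k * phi^2 = 54 * 2.618034 = 141.373835
b_54 = floor(k * phi^2) = 141 (check: a_54 + k = 87 + 54 = 141)

141


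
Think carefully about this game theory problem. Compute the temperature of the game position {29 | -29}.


The game is {29 | -29}, a switch {a | b} with numbers a > b.
Cooling {a | b} by t gives {a - t | b + t}, which stops being hot when a - t = b + t, i.e. at t = (a - b)/2. So the temperature of a switch is (a - b)/2.
Temperature = (Left option - Right option) / 2
= (29 - (-29)) / 2
= 58 / 2
= 29

29


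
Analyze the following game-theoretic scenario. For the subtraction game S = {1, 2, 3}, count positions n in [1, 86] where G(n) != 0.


Subtraction set S = {1, 2, 3}, so G(n) = n mod 4.
G(n) = 0 when n is a multiple of 4.
Multiples of 4 in [1, 86]: 21
N-positions (nonzero Grundy) = 86 - 21 = 65

65


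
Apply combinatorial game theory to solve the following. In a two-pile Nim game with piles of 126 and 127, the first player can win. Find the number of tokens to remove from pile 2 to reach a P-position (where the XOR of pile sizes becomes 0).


Piles: 126 and 127
Current XOR: 126 XOR 127 = 1 (non-zero, so this is an N-position).
To make the XOR zero, we need to find a move that balances the piles.
For pile 2 (size 127): target = 127 XOR 1 = 126
We reduce pile 2 from 127 to 126.
Tokens removed: 127 - 126 = 1
Verification: 126 XOR 126 = 0

1


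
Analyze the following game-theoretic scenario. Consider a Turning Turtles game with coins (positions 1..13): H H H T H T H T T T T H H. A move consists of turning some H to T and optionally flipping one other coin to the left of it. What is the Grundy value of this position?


Coins: H H H T H T H T T T T H H
Key fact: a single head at position k behaves exactly like a Nim heap of size k (turning it to T and optionally flipping a coin at j < k corresponds to moving the heap from k to j, or to 0), and heads combine as a disjunctive sum (two heads at the same place would cancel, matching j XOR j = 0). So the Nim-value is the XOR of the 1-indexed positions of the heads.
Face-up positions (1-indexed): [1, 2, 3, 5, 7, 12, 13]
XOR 0 with 1: 0 XOR 1 = 1
XOR 1 with 2: 1 XOR 2 = 3
XOR 3 with 3: 3 XOR 3 = 0
XOR 0 with 5: 0 XOR 5 = 5
XOR 5 with 7: 5 XOR 7 = 2
XOR 2 with 12: 2 XOR 12 = 14
XOR 14 with 13: 14 XOR 13 = 3
Nim-value = 3

3


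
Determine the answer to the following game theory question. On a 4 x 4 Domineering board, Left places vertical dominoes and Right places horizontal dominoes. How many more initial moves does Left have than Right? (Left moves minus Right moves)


Board is 4 x 4 (rows x cols).
Left (vertical) placements: (rows-1) * cols = 3 * 4 = 12
Right (horizontal) placements: rows * (cols-1) = 4 * 3 = 12
Advantage = Left - Right = 12 - 12 = 0

0


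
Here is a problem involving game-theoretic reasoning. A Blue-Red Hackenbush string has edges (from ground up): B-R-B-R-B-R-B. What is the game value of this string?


Edges (from ground): B-R-B-R-B-R-B
By Berlekamp's sign-expansion rule, a Blue-Red Hackenbush stalk has the value of the surreal number whose sign sequence is the edge sequence with B -> + and R -> -.
Sign sequence: +-+-+-+
Trace the sign expansion in the surreal number tree, starting from 0:
Edge 1: B (sign +) -> bounds (0, +inf), value = 1
Edge 2: R (sign -) -> bounds (0, 1), value = 1/2
Edge 3: B (sign +) -> bounds (1/2, 1), value = 3/4
Edge 4: R (sign -) -> bounds (1/2, 3/4), value = 5/8
Edge 5: B (sign +) -> bounds (5/8, 3/4), value = 11/16
Edge 6: R (sign -) -> bounds (5/8, 11/16), value = 21/32
Edge 7: B (sign +) -> bounds (21/32, 11/16), value = 43/64
Game value = 43/64

43/64


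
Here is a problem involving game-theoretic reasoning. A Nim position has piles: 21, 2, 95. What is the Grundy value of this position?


We need the XOR (exclusive or) of all pile sizes.
After XOR-ing pile 1 (size 21): 0 XOR 21 = 21
After XOR-ing pile 2 (size 2): 21 XOR 2 = 23
After XOR-ing pile 3 (size 95): 23 XOR 95 = 72
The Nim-value of this position is 72.

72


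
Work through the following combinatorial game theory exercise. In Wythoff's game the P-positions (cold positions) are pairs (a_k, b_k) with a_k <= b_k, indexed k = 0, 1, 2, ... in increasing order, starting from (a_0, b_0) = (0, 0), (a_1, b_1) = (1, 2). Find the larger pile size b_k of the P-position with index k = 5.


By Wythoff's theorem, a_k = floor(k * phi) and b_k = floor(k * phi^2) = a_k + k, where phi = (1 + sqrt(5))/2 is the golden ratio.
phi = (1 + sqrt(5))/2 = 1.618034
phi^2 = phi + 1 = 2.618034
k = 5
k * phi^2 = 5 * 2.618034 = 13.090170
b_5 = floor(k * phi^2) = 13 (check: a_5 + k = 8 + 5 = 13)

13


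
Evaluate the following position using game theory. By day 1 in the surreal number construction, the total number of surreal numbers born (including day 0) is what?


Day 0: {|} = 0 is born. Count = 1.
Day n: the number of surreal numbers born by day n is 2^(n+1) - 1.
By day 0: 2^1 - 1 = 1
By day 1: 2^2 - 1 = 3
By day 1: 3 surreal numbers.

3


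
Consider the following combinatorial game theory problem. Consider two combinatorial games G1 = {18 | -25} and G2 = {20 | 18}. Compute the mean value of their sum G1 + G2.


G1 = {18 | -25}, G2 = {20 | 18}
Each is a switch {a | b} with numbers a > b; its mean value is (a + b)/2, and mean value is additive over game sums: m(G1 + G2) = m(G1) + m(G2).
Mean of G1 = (18 + (-25))/2 = -7/2 = -7/2
Mean of G2 = (20 + (18))/2 = 38/2 = 19
Mean of G1 + G2 = -7/2 + 19 = 31/2

31/2


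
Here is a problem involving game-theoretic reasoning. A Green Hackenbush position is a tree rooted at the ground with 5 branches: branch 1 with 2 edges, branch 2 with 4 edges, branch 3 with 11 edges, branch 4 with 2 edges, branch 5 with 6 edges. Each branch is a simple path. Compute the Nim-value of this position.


The tree has 5 branches from the ground vertex.
In Green Hackenbush, the Nim-value of a simple path of length k is k.
Branch 1: length 2, Nim-value = 2
Branch 2: length 4, Nim-value = 4
Branch 3: length 11, Nim-value = 11
Branch 4: length 2, Nim-value = 2
Branch 5: length 6, Nim-value = 6
Total Nim-value = XOR of all branch values:
0 XOR 2 = 2
2 XOR 4 = 6
6 XOR 11 = 13
13 XOR 2 = 15
15 XOR 6 = 9
Nim-value of the tree = 9

9


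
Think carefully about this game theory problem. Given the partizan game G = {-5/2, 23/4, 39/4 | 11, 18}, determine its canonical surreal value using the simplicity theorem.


Left options: {-5/2, 23/4, 39/4}, max = 39/4
Right options: {11, 18}, min = 11
All options are numbers and max(Left) < min(Right), so by the simplicity theorem the value is the simplest (earliest-born) number strictly between 39/4 and 11.
The only integer strictly between 39/4 and 11 is 10.
No non-integer in the interval can be simpler: if x is a non-integer in the interval, then floor(x) or ceil(x) also lies in the interval (the interval contains an integer), and both are proper prefixes of x's sign expansion, i.e. born earlier. So the game value is 10.
Game value = 10

10


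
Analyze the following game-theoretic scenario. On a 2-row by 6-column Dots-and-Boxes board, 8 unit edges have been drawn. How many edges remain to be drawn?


Grid: 2 x 6 boxes, i.e. 3 rows and 7 columns of dots.
Horizontal edges: (rows + 1) * cols = 3 * 6 = 18
Vertical edges: rows * (cols + 1) = 2 * 7 = 14
Total edges: 18 + 14 = 32
Edges drawn: 8
Remaining: 32 - 8 = 24

24


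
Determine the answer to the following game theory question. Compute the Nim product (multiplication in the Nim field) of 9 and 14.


Nim multiplication is bilinear over XOR: (u XOR v) * w = (u*w) XOR (v*w).
So we split each operand into its bit components and XOR the pairwise Nim products.
9 = 1 + 8 (as XOR of powers of 2).
14 = 2 + 4 + 8 (as XOR of powers of 2).
Using the standard Nim-product table on single bits:
  2*2 = 3,   2*4 = 8,   2*8 = 12,
  4*4 = 6,   4*8 = 11,  8*8 = 13,
and  1*x = x (identity), k*l = l*k (commutative).
Pairwise Nim products:
  1 * 2 = 2
  1 * 4 = 4
  1 * 8 = 8
  8 * 2 = 12
  8 * 4 = 11
  8 * 8 = 13
XOR them: 2 XOR 4 XOR 8 XOR 12 XOR 11 XOR 13 = 4.
Result: 9 * 14 = 4 (in Nim).

4


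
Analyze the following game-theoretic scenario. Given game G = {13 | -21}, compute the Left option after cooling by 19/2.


Original game: {13 | -21} (a switch {a | b} with a > b).
Cooling by t (for t below the temperature (a - b)/2 = 17) taxes each move by t: {a | b} cooled by t is {a - t | b + t}.
Cooling amount: t = 19/2
Cooled Left option: 13 - 19/2 = 7/2
Cooled Right option: -21 + 19/2 = -23/2
Cooled game: {7/2 | -23/2}
Left option = 7/2

7/2


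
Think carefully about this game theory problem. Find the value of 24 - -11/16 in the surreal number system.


x = 24, y = -11/16
Converting to common denominator: 16
x = 384/16, y = -11/16
x - y = 24 - -11/16 = 395/16

395/16


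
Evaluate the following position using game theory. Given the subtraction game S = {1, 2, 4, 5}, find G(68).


The subtraction set is S = {1, 2, 4, 5}.
G(k) = mex{ G(k - s) : s in S, s <= k }. We compute iteratively: G(0) = 0.
G(1) = mex({0}) = 1
G(2) = mex({0, 1}) = 2
G(3) = mex({1, 2}) = 0
G(4) = mex({0, 2}) = 1
G(5) = mex({0, 1}) = 2
G(6) = mex({1, 2}) = 0
G(7) = mex({0, 2}) = 1
Observe that G(3)..G(7) = 0, 1, 2, 0, 1 repeats G(0)..G(4) = 0, 1, 2, 0, 1.
For k >= max(S) = 5, G(k) is determined by the previous 5 values G(k-5)..G(k-1); a window of 5 consecutive values has recurred shifted by 3, so by induction G(k + 3) = G(k) for all k >= 0: the sequence is periodic from the start with period 3.
One period: G(0..2) = 0, 1, 2.
68 mod 3 = 2, so G(68) = G(2) = 2.

2


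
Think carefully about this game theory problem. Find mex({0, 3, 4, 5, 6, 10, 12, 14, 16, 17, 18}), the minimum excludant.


Set = {0, 3, 4, 5, 6, 10, 12, 14, 16, 17, 18}
0 is in the set.
1 is NOT in the set. This is the mex.
mex = 1

1


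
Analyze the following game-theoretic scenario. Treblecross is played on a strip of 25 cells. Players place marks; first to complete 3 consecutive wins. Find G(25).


Treblecross: place X on empty cells; 3-in-a-row wins.
Playing within two cells of an existing X lets the opponent win at once, so sensible play treats the cells i-2..i+2 around each X as dead. The player left with no safe cell loses, so this is a normal-play take-away game on strips of safe cells.
Placing X at cell i (0-indexed) of a strip of k safe cells leaves independent strips of sizes max(0, i-2) and max(0, k-i-3). Hence G(k) = mex{ G(max(0,i-2)) XOR G(max(0,k-i-3)) : 0 <= i < k }, with G(0) = 0.
G(1): splits (0,0):0^0=0 -> mex({0}) = 1
G(2): splits (0,0):0^0=0 -> mex({0}) = 1
G(3): splits (0,0):0^0=0 -> mex({0}) = 1
G(4): splits (0,1):0^1=1 (0,0):0^0=0 -> mex({0, 1}) = 2
G(5): splits (0,2):0^1=1 (0,1):0^1=1 (0,0):0^0=0 -> mex({0, 1}) = 2
G(6) = mex({1}) = 0
G(7) = mex({0, 1, 2}) = 3
G(8) = mex({0, 1, 2}) = 3
G(9) = mex({0, 2}) = 1
G(10) = mex({0, 2, 3}) = 1
G(11) = mex({0, 3}) = 1
G(12) = mex({1, 3}) = 0
G(13) = mex({0, 1, 2, 3}) = 4
G(14) = mex({0, 1, 2}) = 3
G(15) = mex({0, 1, 2}) = 3
G(16) = mex({0, 1, 2, 4}) = 3
G(17) = mex({0, 1, 3, 4}) = 2
G(18) = mex({0, 1, 3, 4}) = 2
G(19) = mex({0, 1, 3, 5}) = 2
G(20) = mex({0, 1, 2, 3, 5}) = 4
G(21) = mex({0, 1, 2, 3, 5}) = 4
G(22) = mex({1, 2, 6}) = 0
G(23) = mex({0, 1, 2, 3, 4, 6}) = 5
G(24) = mex({0, 1, 2, 3, 4}) = 5
G(25) = mex({0, 1, 3, 4, 7}) = 2
Therefore G(25) = 2.

2


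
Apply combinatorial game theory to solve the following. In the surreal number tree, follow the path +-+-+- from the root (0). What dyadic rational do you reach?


Sign expansion: +-+-+-
Rule: track bounds (lo, hi), initially (-inf, +inf). On '+', the current value becomes lo and we move to the simplest number in (value, hi): value + 1 if hi = +inf, otherwise the midpoint (value + hi)/2. On '-', the current value becomes hi and we move to value - 1 if lo = -inf, otherwise the midpoint (lo + value)/2.
Start at 0.
Step 1: sign = +, move right. Bounds: (0, +inf). Value = 1
Step 2: sign = -, move left. Bounds: (0, 1). Value = 1/2
Step 3: sign = +, move right. Bounds: (1/2, 1). Value = 3/4
Step 4: sign = -, move left. Bounds: (1/2, 3/4). Value = 5/8
Step 5: sign = +, move right. Bounds: (5/8, 3/4). Value = 11/16
Step 6: sign = -, move left. Bounds: (5/8, 11/16). Value = 21/32
The surreal number with sign expansion +-+-+- is 21/32.

21/32


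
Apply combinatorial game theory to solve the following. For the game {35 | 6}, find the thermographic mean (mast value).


Game = {35 | 6}, a switch {a | b} with numbers a > b.
Its thermograph has left wall a - t and right wall b + t, which meet at t = (a - b)/2, where both equal (a + b)/2. So the mast (mean value) is at (a + b)/2.
Mean = (35 + (6))/2 = 41/2 = 41/2

41/2


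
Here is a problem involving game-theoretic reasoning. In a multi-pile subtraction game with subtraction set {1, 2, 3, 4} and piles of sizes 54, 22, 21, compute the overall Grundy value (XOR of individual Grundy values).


Subtraction set: {1, 2, 3, 4}
For this subtraction set, G(n) = n mod 5 (period = max + 1 = 5).
Pile 1 (size 54): G(54) = 54 mod 5 = 4
Pile 2 (size 22): G(22) = 22 mod 5 = 2
Pile 3 (size 21): G(21) = 21 mod 5 = 1
Total Grundy value = XOR of all: 4 XOR 2 XOR 1 = 7

7


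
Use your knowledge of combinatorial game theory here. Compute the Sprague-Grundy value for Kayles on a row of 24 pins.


Kayles: a move removes 1 or 2 adjacent pins from a contiguous row.
Removing pins from a row of k leaves two independent rows (a, b) with a + b = k - 1 (one pin) or a + b = k - 2 (two pins); an end removal gives a = 0.
By Sprague-Grundy, G(k) = mex{ G(a) XOR G(b) } over all these splits. G(0) = 0.
G(1): splits (0,0):0^0=0 -> mex({0}) = 1
G(2): splits (0,1):0^1=1 (0,0):0^0=0 -> mex({0, 1}) = 2
G(3): splits (0,2):0^2=2 (1,1):1^1=0 (0,1):0^1=1 -> mex({0, 1, 2}) = 3
G(4): splits (0,3):0^3=3 (1,2):1^2=3 (0,2):0^2=2 (1,1):1^1=0 -> mex({0, 2, 3}) = 1
G(5): splits (0,4):0^1=1 (1,3):1^3=2 (2,2):2^2=0 (0,3):0^3=3 (1,2):1^2=3 -> mex({0, 1, 2, 3}) = 4
G(6) = mex({0, 1, 2, 4}) = 3
G(7) = mex({0, 1, 3, 4, 5}) = 2
G(8) = mex({0, 2, 3, 5, 6}) = 1
G(9) = mex({0, 1, 2, 3, 6, 7}) = 4
G(10) = mex({0, 1, 3, 4, 5, 7}) = 2
G(11) = mex({0, 1, 2, 3, 4, 5}) = 6
G(12) = mex({0, 1, 2, 3, 5, 6, 7}) = 4
G(13) = mex({0, 2, 3, 4, 6, 7}) = 1
G(14) = mex({0, 1, 4, 5, 6, 7}) = 2
G(15) = mex({0, 1, 2, 3, 4, 5, 6}) = 7
G(16) = mex({0, 2, 3, 5, 6, 7}) = 1
G(17) = mex({0, 1, 2, 3, 5, 6, 7}) = 4
G(18) = mex({0, 1, 2, 4, 5, 6}) = 3
G(19) = mex({0, 1, 3, 4, 5, 7}) = 2
G(20) = mex({0, 2, 3, 4, 5, 6, 7}) = 1
G(21) = mex({0, 1, 2, 3, 5, 6, 7}) = 4
G(22) = mex({0, 1, 2, 3, 4, 5, 7}) = 6
G(23) = mex({0, 1, 2, 3, 4, 5, 6}) = 7
G(24) = mex({0, 1, 2, 3, 5, 6, 7}) = 4
Therefore G(24) = 4.

4


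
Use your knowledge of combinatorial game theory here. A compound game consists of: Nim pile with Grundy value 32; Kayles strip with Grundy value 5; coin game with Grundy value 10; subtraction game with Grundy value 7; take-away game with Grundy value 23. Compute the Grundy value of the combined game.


By the Sprague-Grundy theorem, the Grundy value of a sum of games is the XOR of individual Grundy values.
Nim pile: Grundy value = 32. Running XOR: 0 XOR 32 = 32
Kayles strip: Grundy value = 5. Running XOR: 32 XOR 5 = 37
coin game: Grundy value = 10. Running XOR: 37 XOR 10 = 47
subtraction game: Grundy value = 7. Running XOR: 47 XOR 7 = 40
take-away game: Grundy value = 23. Running XOR: 40 XOR 23 = 63
The combined Grundy value is 63.

63


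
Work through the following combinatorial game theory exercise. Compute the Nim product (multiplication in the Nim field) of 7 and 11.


Nim multiplication is bilinear over XOR: (u XOR v) * w = (u*w) XOR (v*w).
So we split each operand into its bit components and XOR the pairwise Nim products.
7 = 1 + 2 + 4 (as XOR of powers of 2).
11 = 1 + 2 + 8 (as XOR of powers of 2).
Using the standard Nim-product table on single bits:
  2*2 = 3,   2*4 = 8,   2*8 = 12,
  4*4 = 6,   4*8 = 11,  8*8 = 13,
and  1*x = x (identity), k*l = l*k (commutative).
Pairwise Nim products:
  1 * 1 = 1
  1 * 2 = 2
  1 * 8 = 8
  2 * 1 = 2
  2 * 2 = 3
  2 * 8 = 12
  4 * 1 = 4
  4 * 2 = 8
  4 * 8 = 11
XOR them: 1 XOR 2 XOR 8 XOR 2 XOR 3 XOR 12 XOR 4 XOR 8 XOR 11 = 1.
Result: 7 * 11 = 1 (in Nim).

1


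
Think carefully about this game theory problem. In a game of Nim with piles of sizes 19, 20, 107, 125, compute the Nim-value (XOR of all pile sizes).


We need the XOR (exclusive or) of all pile sizes.
After XOR-ing pile 1 (size 19): 0 XOR 19 = 19
After XOR-ing pile 2 (size 20): 19 XOR 20 = 7
After XOR-ing pile 3 (size 107): 7 XOR 107 = 108
After XOR-ing pile 4 (size 125): 108 XOR 125 = 17
The Nim-value of this position is 17.

17


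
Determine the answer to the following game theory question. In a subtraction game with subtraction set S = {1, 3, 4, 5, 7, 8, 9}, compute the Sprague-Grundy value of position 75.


The subtraction set is S = {1, 3, 4, 5, 7, 8, 9}.
G(k) = mex{ G(k - s) : s in S, s <= k }. We compute iteratively: G(0) = 0.
G(1) = mex({0}) = 1
G(2) = mex({1}) = 0
G(3) = mex({0}) = 1
G(4) = mex({0, 1}) = 2
G(5) = mex({0, 1, 2}) = 3
G(6) = mex({0, 1, 3}) = 2
G(7) = mex({0, 1, 2}) = 3
G(8) = mex({0, 1, 2, 3}) = 4
G(9) = mex({0, 1, 2, 3, 4}) = 5
G(10) = mex({0, 1, 2, 3, 5}) = 4
G(11) = mex({0, 1, 2, 3, 4}) = 5
G(12) = mex({1, 2, 3, 4, 5}) = 0
G(13) = mex({0, 2, 3, 4, 5}) = 1
G(14) = mex({1, 2, 3, 4, 5}) = 0
G(15) = mex({0, 2, 3, 4, 5}) = 1
G(16) = mex({0, 1, 3, 4, 5}) = 2
G(17) = mex({0, 1, 2, 4, 5}) = 3
G(18) = mex({0, 1, 3, 4, 5}) = 2
G(19) = mex({0, 1, 2, 4, 5}) = 3
G(20) = mex({0, 1, 2, 3, 5}) = 4
Observe that G(12)..G(20) = 0, 1, 0, 1, 2, 3, 2, 3, 4 repeats G(0)..G(8) = 0, 1, 0, 1, 2, 3, 2, 3, 4.
For k >= max(S) = 9, G(k) is determined by the previous 9 values G(k-9)..G(k-1); a window of 9 consecutive values has recurred shifted by 12, so by induction G(k + 12) = G(k) for all k >= 0: the sequence is periodic from the start with period 12.
One period: G(0..11) = 0, 1, 0, 1, 2, 3, 2, 3, 4, 5, 4, 5.
75 mod 12 = 3, so G(75) = G(3) = 1.

1


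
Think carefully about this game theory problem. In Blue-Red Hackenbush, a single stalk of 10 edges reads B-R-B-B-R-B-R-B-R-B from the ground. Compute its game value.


Edges (from ground): B-R-B-B-R-B-R-B-R-B
By Berlekamp's sign-expansion rule, a Blue-Red Hackenbush stalk has the value of the surreal number whose sign sequence is the edge sequence with B -> + and R -> -.
Sign sequence: +-++-+-+-+
Trace the sign expansion in the surreal number tree, starting from 0:
Edge 1: B (sign +) -> bounds (0, +inf), value = 1
Edge 2: R (sign -) -> bounds (0, 1), value = 1/2
Edge 3: B (sign +) -> bounds (1/2, 1), value = 3/4
Edge 4: B (sign +) -> bounds (3/4, 1), value = 7/8
Edge 5: R (sign -) -> bounds (3/4, 7/8), value = 13/16
Edge 6: B (sign +) -> bounds (13/16, 7/8), value = 27/32
Edge 7: R (sign -) -> bounds (13/16, 27/32), value = 53/64
Edge 8: B (sign +) -> bounds (53/64, 27/32), value = 107/128
Edge 9: R (sign -) -> bounds (53/64, 107/128), value = 213/256
Edge 10: B (sign +) -> bounds (213/256, 107/128), value = 427/512
Game value = 427/512

427/512


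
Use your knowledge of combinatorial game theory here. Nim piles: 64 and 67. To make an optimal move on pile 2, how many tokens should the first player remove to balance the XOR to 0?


Piles: 64 and 67
Current XOR: 64 XOR 67 = 3 (non-zero, so this is an N-position).
To make the XOR zero, we need to find a move that balances the piles.
For pile 2 (size 67): target = 67 XOR 3 = 64
We reduce pile 2 from 67 to 64.
Tokens removed: 67 - 64 = 3
Verification: 64 XOR 64 = 0

3


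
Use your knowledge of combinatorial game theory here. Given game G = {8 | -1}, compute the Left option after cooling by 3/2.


Original game: {8 | -1} (a switch {a | b} with a > b).
Cooling by t (for t below the temperature (a - b)/2 = 9/2) taxes each move by t: {a | b} cooled by t is {a - t | b + t}.
Cooling amount: t = 3/2
Cooled Left option: 8 - 3/2 = 13/2
Cooled Right option: -1 + 3/2 = 1/2
Cooled game: {13/2 | 1/2}
Left option = 13/2

13/2


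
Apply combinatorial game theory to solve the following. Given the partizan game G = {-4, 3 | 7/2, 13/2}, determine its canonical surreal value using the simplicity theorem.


Left options: {-4, 3}, max = 3
Right options: {7/2, 13/2}, min = 7/2
All options are numbers and max(Left) < min(Right), so by the simplicity theorem the value is the simplest (earliest-born) number strictly between 3 and 7/2.
No integer lies strictly between 3 and 7/2, so the value is the dyadic rational m/2^k in the interval with the smallest k (then m odd); search k = 1, 2, ...:
Denominator 2: no odd multiple of 1/2 lies strictly between 3 and 7/2.
Denominator 4: 13/4 lies strictly between 3 and 7/2 -- found.
The simplest number in the interval is 13/4.
Game value = 13/4

13/4


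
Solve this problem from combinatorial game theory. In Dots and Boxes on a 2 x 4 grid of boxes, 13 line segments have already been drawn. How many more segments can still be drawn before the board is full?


Grid: 2 x 4 boxes, i.e. 3 rows and 5 columns of dots.
Horizontal edges: (rows + 1) * cols = 3 * 4 = 12
Vertical edges: rows * (cols + 1) = 2 * 5 = 10
Total edges: 12 + 10 = 22
Edges drawn: 13
Remaining: 22 - 13 = 9

9


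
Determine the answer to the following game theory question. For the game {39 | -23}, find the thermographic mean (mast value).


Game = {39 | -23}, a switch {a | b} with numbers a > b.
Its thermograph has left wall a - t and right wall b + t, which meet at t = (a - b)/2, where both equal (a + b)/2. So the mast (mean value) is at (a + b)/2.
Mean = (39 + (-23))/2 = 16/2 = 8

8


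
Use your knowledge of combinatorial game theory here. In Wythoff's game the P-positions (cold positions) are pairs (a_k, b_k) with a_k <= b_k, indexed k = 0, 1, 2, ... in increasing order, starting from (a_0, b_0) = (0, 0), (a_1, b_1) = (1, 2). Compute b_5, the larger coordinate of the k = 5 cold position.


By Wythoff's theorem, a_k = floor(k * phi) and b_k = floor(k * phi^2) = a_k + k, where phi = (1 + sqrt(5))/2 is the golden ratio.
phi = (1 + sqrt(5))/2 = 1.618034
phi^2 = phi + 1 = 2.618034
k = 5
k * phi^2 = 5 * 2.618034 = 13.090170
b_5 = floor(k * phi^2) = 13 (check: a_5 + k = 8 + 5 = 13)

13


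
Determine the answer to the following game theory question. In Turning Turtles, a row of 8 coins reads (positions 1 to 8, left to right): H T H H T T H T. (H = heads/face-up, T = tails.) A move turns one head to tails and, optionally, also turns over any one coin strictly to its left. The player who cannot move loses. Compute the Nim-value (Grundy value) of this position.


Coins: H T H H T T H T
Key fact: a single head at position k behaves exactly like a Nim heap of size k (turning it to T and optionally flipping a coin at j < k corresponds to moving the heap from k to j, or to 0), and heads combine as a disjunctive sum (two heads at the same place would cancel, matching j XOR j = 0). So the Nim-value is the XOR of the 1-indexed positions of the heads.
Face-up positions (1-indexed): [1, 3, 4, 7]
XOR 0 with 1: 0 XOR 1 = 1
XOR 1 with 3: 1 XOR 3 = 2
XOR 2 with 4: 2 XOR 4 = 6
XOR 6 with 7: 6 XOR 7 = 1
Nim-value = 1

1


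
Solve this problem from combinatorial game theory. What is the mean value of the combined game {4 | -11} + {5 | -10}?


G1 = {4 | -11}, G2 = {5 | -10}
Each is a switch {a | b} with numbers a > b; its mean value is (a + b)/2, and mean value is additive over game sums: m(G1 + G2) = m(G1) + m(G2).
Mean of G1 = (4 + (-11))/2 = -7/2 = -7/2
Mean of G2 = (5 + (-10))/2 = -5/2 = -5/2
Mean of G1 + G2 = -7/2 + -5/2 = -6

-6


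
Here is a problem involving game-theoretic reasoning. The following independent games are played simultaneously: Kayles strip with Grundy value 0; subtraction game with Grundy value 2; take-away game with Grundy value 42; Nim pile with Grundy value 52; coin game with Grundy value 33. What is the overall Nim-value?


By the Sprague-Grundy theorem, the Grundy value of a sum of games is the XOR of individual Grundy values.
Kayles strip: Grundy value = 0. Running XOR: 0 XOR 0 = 0
subtraction game: Grundy value = 2. Running XOR: 0 XOR 2 = 2
take-away game: Grundy value = 42. Running XOR: 2 XOR 42 = 40
Nim pile: Grundy value = 52. Running XOR: 40 XOR 52 = 28
coin game: Grundy value = 33. Running XOR: 28 XOR 33 = 61
The combined Grundy value is 61.

61


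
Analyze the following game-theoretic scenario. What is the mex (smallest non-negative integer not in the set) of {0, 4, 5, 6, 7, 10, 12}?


Set = {0, 4, 5, 6, 7, 10, 12}
0 is in the set.
1 is NOT in the set. This is the mex.
mex = 1

1


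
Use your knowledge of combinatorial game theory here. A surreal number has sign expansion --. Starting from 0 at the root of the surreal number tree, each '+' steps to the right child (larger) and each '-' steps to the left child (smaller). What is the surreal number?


Sign expansion: --
Rule: track bounds (lo, hi), initially (-inf, +inf). On '+', the current value becomes lo and we move to the simplest number in (value, hi): value + 1 if hi = +inf, otherwise the midpoint (value + hi)/2. On '-', the current value becomes hi and we move to value - 1 if lo = -inf, otherwise the midpoint (lo + value)/2.
Start at 0.
Step 1: sign = -, move left. Bounds: (-inf, 0). Value = -1
Step 2: sign = -, move left. Bounds: (-inf, -1). Value = -2
The surreal number with sign expansion -- is -2.

-2


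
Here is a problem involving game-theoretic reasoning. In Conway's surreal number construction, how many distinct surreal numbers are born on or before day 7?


Day 0: {|} = 0 is born. Count = 1.
Day n: the number of surreal numbers born by day n is 2^(n+1) - 1.
By day 0: 2^1 - 1 = 1
By day 1: 2^2 - 1 = 3
By day 2: 2^3 - 1 = 7
By day 3: 2^4 - 1 = 15
By day 4: 2^5 - 1 = 31
By day 5: 2^6 - 1 = 63
By day 6: 2^7 - 1 = 127
By day 7: 2^8 - 1 = 255
By day 7: 255 surreal numbers.

255


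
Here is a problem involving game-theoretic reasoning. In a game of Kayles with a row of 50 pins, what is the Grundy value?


Kayles: a move removes 1 or 2 adjacent pins from a contiguous row.
Removing pins from a row of k leaves two independent rows (a, b) with a + b = k - 1 (one pin) or a + b = k - 2 (two pins); an end removal gives a = 0.
By Sprague-Grundy, G(k) = mex{ G(a) XOR G(b) } over all these splits. G(0) = 0.
G(1): splits (0,0):0^0=0 -> mex({0}) = 1
G(2): splits (0,1):0^1=1 (0,0):0^0=0 -> mex({0, 1}) = 2
G(3): splits (0,2):0^2=2 (1,1):1^1=0 (0,1):0^1=1 -> mex({0, 1, 2}) = 3
G(4): splits (0,3):0^3=3 (1,2):1^2=3 (0,2):0^2=2 (1,1):1^1=0 -> mex({0, 2, 3}) = 1
G(5): splits (0,4):0^1=1 (1,3):1^3=2 (2,2):2^2=0 (0,3):0^3=3 (1,2):1^2=3 -> mex({0, 1, 2, 3}) = 4
G(6) = mex({0, 1, 2, 4}) = 3
G(7) = mex({0, 1, 3, 4, 5}) = 2
G(8) = mex({0, 2, 3, 5, 6}) = 1
G(9) = mex({0, 1, 2, 3, 6, 7}) = 4
G(10) = mex({0, 1, 3, 4, 5, 7}) = 2
G(11) = mex({0, 1, 2, 3, 4, 5}) = 6
G(12) = mex({0, 1, 2, 3, 5, 6, 7}) = 4
G(13) = mex({0, 2, 3, 4, 6, 7}) = 1
G(14) = mex({0, 1, 4, 5, 6, 7}) = 2
G(15) = mex({0, 1, 2, 3, 4, 5, 6}) = 7
G(16) = mex({0, 2, 3, 5, 6, 7}) = 1
G(17) = mex({0, 1, 2, 3, 5, 6, 7}) = 4
G(18) = mex({0, 1, 2, 4, 5, 6}) = 3
G(19) = mex({0, 1, 3, 4, 5, 7}) = 2
G(20) = mex({0, 2, 3, 4, 5, 6, 7}) = 1
G(21) = mex({0, 1, 2, 3, 5, 6, 7}) = 4
G(22) = mex({0, 1, 2, 3, 4, 5, 7}) = 6
G(23) = mex({0, 1, 2, 3, 4, 5, 6}) = 7
G(24) = mex({0, 1, 2, 3, 5, 6, 7}) = 4
G(25) = mex({0, 2, 3, 4, 6, 7}) = 1
G(26) = mex({0, 1, 3, 4, 5, 6, 7}) = 2
G(27) = mex({0, 1, 2, 3, 4, 5, 6, 7}) = 8
G(28) = mex({0, 1, 2, 3, 4, 6, 7, 8}) = 5
G(29) = mex({0, 1, 2, 3, 5, 6, 7, 8, 9}) = 4
G(30) = mex({0, 1, 2, 3, 4, 5, 6, 9, 10}) = 7
G(31) = mex({0, 1, 3, 4, 5, 7, 10, 11}) = 2
G(32) = mex({0, 2, 3, 4, 5, 6, 7, 9, 11}) = 1
G(33) = mex({0, 1, 2, 3, 4, 5, 6, 7, 9, 12}) = 8
G(34) = mex({0, 1, 2, 3, 4, 5, 7, 8, 11, 12}) = 6
G(35) = mex({0, 1, 2, 3, 4, 5, 6, 8, 9, 10, 11}) = 7
G(36) = mex({0, 1, 2, 3, 5, 6, 7, 9, 10}) = 4
G(37) = mex({0, 2, 3, 4, 6, 7, 9, 10, 11, 12}) = 1
G(38) = mex({0, 1, 3, 4, 5, 6, 7, 9, 10, 11, 12}) = 2
G(39) = mex({0, 1, 2, 4, 5, 6, 7, 9, 10, 12, 14}) = 3
G(40) = mex({0, 2, 3, 4, 6, 7, 11, 12, 14}) = 1
G(41) = mex({0, 1, 2, 3, 5, 6, 7, 9, 10, 11, 12}) = 4
G(42) = mex({0, 1, 2, 3, 4, 5, 6, 9, 10}) = 7
G(43) = mex({0, 1, 3, 4, 5, 7, 9, 10, 12, 15}) = 2
G(44) = mex({0, 2, 3, 4, 5, 6, 7, 9, 10, 12, 15}) = 1
G(45) = mex({0, 1, 2, 3, 4, 5, 6, 7, 9, 10, 12, 14}) = 8
G(46) = mex({0, 1, 3, 4, 5, 7, 8, 11, 12, 14}) = 2
G(47) = mex({0, 1, 2, 3, 4, 5, 6, 8, 9, 10, 11, 12}) = 7
G(48) = mex({0, 1, 2, 3, 5, 6, 7, 9, 10}) = 4
G(49) = mex({0, 2, 3, 4, 6, 7, 9, 10, 11, 12, 15}) = 1
G(50) = mex({0, 1, 4, 5, 6, 7, 9, 11, 12, 14, 15}) = 2
Therefore G(50) = 2.

2


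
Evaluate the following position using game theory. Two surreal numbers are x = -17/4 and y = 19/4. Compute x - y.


x = -17/4, y = 19/4
Converting to common denominator: 4
x = -17/4, y = 19/4
x - y = -17/4 - 19/4 = -9

-9


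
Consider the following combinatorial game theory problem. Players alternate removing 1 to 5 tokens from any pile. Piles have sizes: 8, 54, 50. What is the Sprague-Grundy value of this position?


Subtraction set: {1, 2, 3, 4, 5}
For this subtraction set, G(n) = n mod 6 (period = max + 1 = 6).
Pile 1 (size 8): G(8) = 8 mod 6 = 2
Pile 2 (size 54): G(54) = 54 mod 6 = 0
Pile 3 (size 50): G(50) = 50 mod 6 = 2
Total Grundy value = XOR of all: 2 XOR 0 XOR 2 = 0

0


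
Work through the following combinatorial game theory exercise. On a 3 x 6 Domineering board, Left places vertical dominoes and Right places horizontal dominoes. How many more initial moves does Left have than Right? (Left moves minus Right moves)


Board is 3 x 6 (rows x cols).
Left (vertical) placements: (rows-1) * cols = 2 * 6 = 12
Right (horizontal) placements: rows * (cols-1) = 3 * 5 = 15
Advantage = Left - Right = 12 - 15 = -3

-3


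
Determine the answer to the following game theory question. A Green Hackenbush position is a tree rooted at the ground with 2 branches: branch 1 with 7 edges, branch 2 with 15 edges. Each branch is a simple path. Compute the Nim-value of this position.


The tree has 2 branches from the ground vertex.
In Green Hackenbush, the Nim-value of a simple path of length k is k.
Branch 1: length 7, Nim-value = 7
Branch 2: length 15, Nim-value = 15
Total Nim-value = XOR of all branch values:
0 XOR 7 = 7
7 XOR 15 = 8
Nim-value of the tree = 8

8


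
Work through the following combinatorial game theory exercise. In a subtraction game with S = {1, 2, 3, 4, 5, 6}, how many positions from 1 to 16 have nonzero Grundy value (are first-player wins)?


Subtraction set S = {1, 2, 3, 4, 5, 6}, so G(n) = n mod 7.
G(n) = 0 when n is a multiple of 7.
Multiples of 7 in [1, 16]: 2
N-positions (nonzero Grundy) = 16 - 2 = 14

14


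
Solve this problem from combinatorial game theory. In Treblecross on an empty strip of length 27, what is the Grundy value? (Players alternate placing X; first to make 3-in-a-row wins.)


Treblecross: place X on empty cells; 3-in-a-row wins.
Playing within two cells of an existing X lets the opponent win at once, so sensible play treats the cells i-2..i+2 around each X as dead. The player left with no safe cell loses, so this is a normal-play take-away game on strips of safe cells.
Placing X at cell i (0-indexed) of a strip of k safe cells leaves independent strips of sizes max(0, i-2) and max(0, k-i-3). Hence G(k) = mex{ G(max(0,i-2)) XOR G(max(0,k-i-3)) : 0 <= i < k }, with G(0) = 0.
G(1): splits (0,0):0^0=0 -> mex({0}) = 1
G(2): splits (0,0):0^0=0 -> mex({0}) = 1
G(3): splits (0,0):0^0=0 -> mex({0}) = 1
G(4): splits (0,1):0^1=1 (0,0):0^0=0 -> mex({0, 1}) = 2
G(5): splits (0,2):0^1=1 (0,1):0^1=1 (0,0):0^0=0 -> mex({0, 1}) = 2
G(6) = mex({1}) = 0
G(7) = mex({0, 1, 2}) = 3
G(8) = mex({0, 1, 2}) = 3
G(9) = mex({0, 2}) = 1
G(10) = mex({0, 2, 3}) = 1
G(11) = mex({0, 3}) = 1
G(12) = mex({1, 3}) = 0
G(13) = mex({0, 1, 2, 3}) = 4
G(14) = mex({0, 1, 2}) = 3
G(15) = mex({0, 1, 2}) = 3
G(16) = mex({0, 1, 2, 4}) = 3
G(17) = mex({0, 1, 3, 4}) = 2
G(18) = mex({0, 1, 3, 4}) = 2
G(19) = mex({0, 1, 3, 5}) = 2
G(20) = mex({0, 1, 2, 3, 5}) = 4
G(21) = mex({0, 1, 2, 3, 5}) = 4
G(22) = mex({1, 2, 6}) = 0
G(23) = mex({0, 1, 2, 3, 4, 6}) = 5
G(24) = mex({0, 1, 2, 3, 4}) = 5
G(25) = mex({0, 1, 3, 4, 7}) = 2
G(26) = mex({0, 1, 3, 4, 5, 7}) = 2
G(27) = mex({0, 1, 3, 5}) = 2
Therefore G(27) = 2.

2


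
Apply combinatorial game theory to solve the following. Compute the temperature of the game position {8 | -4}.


The game is {8 | -4}, a switch {a | b} with numbers a > b.
Cooling {a | b} by t gives {a - t | b + t}, which stops being hot when a - t = b + t, i.e. at t = (a - b)/2. So the temperature of a switch is (a - b)/2.
Temperature = (Left option - Right option) / 2
= (8 - (-4)) / 2
= 12 / 2
= 6

6


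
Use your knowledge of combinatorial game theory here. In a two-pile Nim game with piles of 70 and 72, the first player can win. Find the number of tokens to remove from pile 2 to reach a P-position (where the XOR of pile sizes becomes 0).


Piles: 70 and 72
Current XOR: 70 XOR 72 = 14 (non-zero, so this is an N-position).
To make the XOR zero, we need to find a move that balances the piles.
For pile 2 (size 72): target = 72 XOR 14 = 70
We reduce pile 2 from 72 to 70.
Tokens removed: 72 - 70 = 2
Verification: 70 XOR 70 = 0

2


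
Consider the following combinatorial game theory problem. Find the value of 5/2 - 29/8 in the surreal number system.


x = 5/2, y = 29/8
Converting to common denominator: 8
x = 20/8, y = 29/8
x - y = 5/2 - 29/8 = -9/8

-9/8


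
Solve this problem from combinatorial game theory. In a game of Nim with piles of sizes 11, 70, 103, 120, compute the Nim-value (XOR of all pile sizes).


We need the XOR (exclusive or) of all pile sizes.
After XOR-ing pile 1 (size 11): 0 XOR 11 = 11
After XOR-ing pile 2 (size 70): 11 XOR 70 = 77
After XOR-ing pile 3 (size 103): 77 XOR 103 = 42
After XOR-ing pile 4 (size 120): 42 XOR 120 = 82
The Nim-value of this position is 82.

82


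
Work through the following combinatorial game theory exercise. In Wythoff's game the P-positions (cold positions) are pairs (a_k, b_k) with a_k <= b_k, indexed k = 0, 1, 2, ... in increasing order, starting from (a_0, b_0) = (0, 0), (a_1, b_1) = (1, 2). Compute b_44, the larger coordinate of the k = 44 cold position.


By Wythoff's theorem, a_k = floor(k * phi) and b_k = floor(k * phi^2) = a_k + k, where phi = (1 + sqrt(5))/2 is the golden ratio.
phi = (1 + sqrt(5))/2 = 1.618034
phi^2 = phi + 1 = 2.618034
k = 44
k * phi^2 = 44 * 2.618034 = 115.193496
b_44 = floor(k * phi^2) = 115 (check: a_44 + k = 71 + 44 = 115)

115


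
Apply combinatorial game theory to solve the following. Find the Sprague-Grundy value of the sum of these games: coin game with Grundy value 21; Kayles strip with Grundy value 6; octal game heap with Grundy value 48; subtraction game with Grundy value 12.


By the Sprague-Grundy theorem, the Grundy value of a sum of games is the XOR of individual Grundy values.
coin game: Grundy value = 21. Running XOR: 0 XOR 21 = 21
Kayles strip: Grundy value = 6. Running XOR: 21 XOR 6 = 19
octal game heap: Grundy value = 48. Running XOR: 19 XOR 48 = 35
subtraction game: Grundy value = 12. Running XOR: 35 XOR 12 = 47
The combined Grundy value is 47.

47


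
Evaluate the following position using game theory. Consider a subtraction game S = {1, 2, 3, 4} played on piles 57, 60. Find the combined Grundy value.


Subtraction set: {1, 2, 3, 4}
For this subtraction set, G(n) = n mod 5 (period = max + 1 = 5).
Pile 1 (size 57): G(57) = 57 mod 5 = 2
Pile 2 (size 60): G(60) = 60 mod 5 = 0
Total Grundy value = XOR of all: 2 XOR 0 = 2

2


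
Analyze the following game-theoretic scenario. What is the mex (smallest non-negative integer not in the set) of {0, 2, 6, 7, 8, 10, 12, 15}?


Set = {0, 2, 6, 7, 8, 10, 12, 15}
0 is in the set.
1 is NOT in the set. This is the mex.
mex = 1

1


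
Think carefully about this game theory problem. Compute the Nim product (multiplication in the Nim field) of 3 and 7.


Nim multiplication is bilinear over XOR: (u XOR v) * w = (u*w) XOR (v*w).
So we split each operand into its bit components and XOR the pairwise Nim products.
3 = 1 + 2 (as XOR of powers of 2).
7 = 1 + 2 + 4 (as XOR of powers of 2).
Using the standard Nim-product table on single bits:
  2*2 = 3,   2*4 = 8,   2*8 = 12,
  4*4 = 6,   4*8 = 11,  8*8 = 13,
and  1*x = x (identity), k*l = l*k (commutative).
Pairwise Nim products:
  1 * 1 = 1
  1 * 2 = 2
  1 * 4 = 4
  2 * 1 = 2
  2 * 2 = 3
  2 * 4 = 8
XOR them: 1 XOR 2 XOR 4 XOR 2 XOR 3 XOR 8 = 14.
Result: 3 * 7 = 14 (in Nim).

14


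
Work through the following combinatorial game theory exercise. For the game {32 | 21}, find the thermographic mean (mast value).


Game = {32 | 21}, a switch {a | b} with numbers a > b.
Its thermograph has left wall a - t and right wall b + t, which meet at t = (a - b)/2, where both equal (a + b)/2. So the mast (mean value) is at (a + b)/2.
Mean = (32 + (21))/2 = 53/2 = 53/2

53/2


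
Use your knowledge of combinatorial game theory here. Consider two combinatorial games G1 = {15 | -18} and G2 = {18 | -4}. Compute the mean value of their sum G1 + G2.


G1 = {15 | -18}, G2 = {18 | -4}
Each is a switch {a | b} with numbers a > b; its mean value is (a + b)/2, and mean value is additive over game sums: m(G1 + G2) = m(G1) + m(G2).
Mean of G1 = (15 + (-18))/2 = -3/2 = -3/2
Mean of G2 = (18 + (-4))/2 = 14/2 = 7
Mean of G1 + G2 = -3/2 + 7 = 11/2

11/2


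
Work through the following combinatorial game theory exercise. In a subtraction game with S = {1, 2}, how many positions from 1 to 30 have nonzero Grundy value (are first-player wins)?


Subtraction set S = {1, 2}, so G(n) = n mod 3.
G(n) = 0 when n is a multiple of 3.
Multiples of 3 in [1, 30]: 10
N-positions (nonzero Grundy) = 30 - 10 = 20

20


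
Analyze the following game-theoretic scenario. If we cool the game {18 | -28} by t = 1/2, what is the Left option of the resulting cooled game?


Original game: {18 | -28} (a switch {a | b} with a > b).
Cooling by t (for t below the temperature (a - b)/2 = 23) taxes each move by t: {a | b} cooled by t is {a - t | b + t}.
Cooling amount: t = 1/2
Cooled Left option: 18 - 1/2 = 35/2
Cooled Right option: -28 + 1/2 = -55/2
Cooled game: {35/2 | -55/2}
Left option = 35/2

35/2
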